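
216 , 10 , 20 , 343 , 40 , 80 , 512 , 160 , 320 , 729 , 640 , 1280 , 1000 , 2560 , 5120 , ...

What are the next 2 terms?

1331, 10240

Reading positions in blocks of 3 reveals the pattern ABB — 2 tracks woven together.
Stream A: 216, 343, 512, 729, 1000 — consecutive cubes n³ from n = 6.
Stream B: 10, 20, 40, 80, 160, 320, 640, 1280, 2560, 5120 — multiplying by 2 each time.
The 16th slot belongs to stream A; its 6th term is 1331.
Term 17 comes from stream B (its 11th entry): 10240.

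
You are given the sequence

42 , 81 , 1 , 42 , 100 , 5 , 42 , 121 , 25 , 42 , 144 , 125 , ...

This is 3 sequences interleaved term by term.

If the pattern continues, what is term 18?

Split by position mod 3: positions 1, 4, 7, … form one track, and each other residue class forms its own.
Track A: 42, 42, 42, 42. Constant 42.
Track B: 81, 100, 121, 144. The squares 9², 10², 11², ….
Track C: 1, 5, 25, 125. Powers 5^0, 5^1, 5^2, ….
Term 18 comes from track C (its 6th entry): 3125.

3125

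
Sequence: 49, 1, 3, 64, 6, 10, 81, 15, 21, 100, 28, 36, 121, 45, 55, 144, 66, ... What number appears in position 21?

Positions follow the repeating pattern ABB; grouping by letter gives 2 tracks.
Track A = 49, 64, 81, 100, 121, 144: consecutive squares n² from n = 7.
Track B = 1, 3, 6, 10, 15, 21, 28, 36, 45, 55, 66: the triangular numbers T_1, T_2, ….
Position 21 → track B, term 14 = 105.

105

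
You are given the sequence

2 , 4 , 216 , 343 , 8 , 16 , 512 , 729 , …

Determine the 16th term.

Positions follow the repeating pattern AABB; grouping by letter gives 2 tracks.
Track A = 2, 4, 8, 16: successive powers of 2.
Track B = 216, 343, 512, 729: perfect cubes starting at 6³.
Term 16 comes from track B (its 8th entry): 2197.

2197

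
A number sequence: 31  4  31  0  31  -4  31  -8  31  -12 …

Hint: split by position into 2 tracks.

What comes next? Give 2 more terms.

31, -16

Positions 1, 3, 5, … form one subsequence and positions 2, 4, 6, … form another.
Track A: 31, 31, 31, 31, 31 (the constant sequence 31).
Track B: 4, 0, -4, -8, -12 (linear: a_n = 8 − 4·n).
Term 11 comes from track A (its 6th entry): 31.
The 12th slot belongs to track B; its 6th term is -16.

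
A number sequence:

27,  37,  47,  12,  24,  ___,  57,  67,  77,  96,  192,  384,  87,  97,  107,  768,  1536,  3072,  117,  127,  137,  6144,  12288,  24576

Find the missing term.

The slot pattern repeats as AAABBB (period 6), so there are 2 interleaved tracks.
Subsequence A = 27, 37, 47, 57, 67, 77, 87, 97, 107, 117, 127, 137: arithmetic with common difference +10.
Subsequence B = 12, 24, ?, 96, 192, 384, 768, 1536, 3072, 6144, 12288, 24576: a geometric progression (common ratio 2).
So the missing entry in subsequence B is 48.

48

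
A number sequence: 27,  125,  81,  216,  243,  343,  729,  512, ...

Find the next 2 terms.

Taking every 2nd term gives 2 separate tracks.
Subsequence A: 27, 81, 243, 729 (powers of 3).
Subsequence B: 125, 216, 343, 512 (consecutive cubes n³ from n = 5).
Position 9 → subsequence A, term 5 = 2187.
The 10th slot belongs to subsequence B; its 5th term is 729.

2187, 729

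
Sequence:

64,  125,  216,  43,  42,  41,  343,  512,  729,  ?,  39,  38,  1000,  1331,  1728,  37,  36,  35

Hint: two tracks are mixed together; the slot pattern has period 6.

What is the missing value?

Reading positions in blocks of 6 reveals the pattern AAABBB — 2 tracks woven together.
Track A: 64, 125, 216, 343, 512, 729, 1000, 1331, 1728 — the cubes 4³, 5³, 6³, ….
Track B: 43, 42, 41, ?, 39, 38, 37, 36, 35 — arithmetic, step −1.
Filling track B at index 4 by its rule yields 40.

40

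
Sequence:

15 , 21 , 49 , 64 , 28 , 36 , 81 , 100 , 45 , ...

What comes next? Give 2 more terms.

The slot pattern repeats as AABB (period 4), so there are 2 interleaved tracks.
Track A: 15, 21, 28, 36, 45 (the triangular numbers T_5, T_6, …).
Track B: 49, 64, 81, 100 (the squares 7², 8², 9², …).
Position 10 falls in track A as its term 6, giving 55.
Position 11 falls in track B as its term 5, giving 121.

55, 121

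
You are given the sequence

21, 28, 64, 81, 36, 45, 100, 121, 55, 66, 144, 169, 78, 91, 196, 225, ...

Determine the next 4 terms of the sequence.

Positions follow the repeating pattern AABB; grouping by letter gives 2 tracks.
Track A: 21, 28, 36, 45, 55, 66, 78, 91 (triangular numbers starting at T_6).
Track B: 64, 81, 100, 121, 144, 169, 196, 225 (perfect squares starting at 8²).
Term 17 comes from track A (its 9th entry): 105.
Position 18 → track A, term 10 = 120.
Term 19 comes from track B (its 9th entry): 256.
Position 20 → track B, term 10 = 289.

105, 120, 256, 289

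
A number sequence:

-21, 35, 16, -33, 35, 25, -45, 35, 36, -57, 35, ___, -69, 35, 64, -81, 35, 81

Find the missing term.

49

Split by position mod 3 into 3 tracks.
Subsequence A: -21, -33, -45, -57, -69, -81. Subtracting 12 each time.
Subsequence B: 35, 35, 35, 35, 35, 35. The constant sequence 35.
Subsequence C: 16, 25, 36, ?, 64, 81. Consecutive squares n² from n = 4.
The gap is subsequence C's term 4; the rule gives 49.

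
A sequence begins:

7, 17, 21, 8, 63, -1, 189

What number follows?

-10

Positions 1, 3, 5, … form one subsequence and positions 2, 4, 6, … form another.
Subsequence A: 7, 21, 63, 189 (geometric with ratio 3).
Subsequence B: 17, 8, -1 (linear: a_n = 26 − 9·n).
Position 8 falls in subsequence B as its term 4, giving -10.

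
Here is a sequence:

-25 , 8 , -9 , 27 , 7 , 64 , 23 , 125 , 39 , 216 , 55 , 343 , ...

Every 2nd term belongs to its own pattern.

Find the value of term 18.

1000

Taking every 2nd term gives 2 separate tracks.
Track A: -25, -9, 7, 23, 39, 55 (arithmetic, step +16).
Track B: 8, 27, 64, 125, 216, 343 (perfect cubes starting at 2³).
The 18th slot belongs to track B; its 9th term is 1000.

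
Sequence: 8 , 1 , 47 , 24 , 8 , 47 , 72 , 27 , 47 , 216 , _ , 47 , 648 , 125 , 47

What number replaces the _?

The terms cycle through 3 interleaved subsequences.
Stream A: 8, 24, 72, 216, 648. Geometric with ratio 3.
Stream B: 1, 8, 27, ?, 125. Perfect cubes starting at 1³.
Stream C: 47, 47, 47, 47, 47. The constant sequence 47.
Filling stream B at index 4 by its rule yields 64.

64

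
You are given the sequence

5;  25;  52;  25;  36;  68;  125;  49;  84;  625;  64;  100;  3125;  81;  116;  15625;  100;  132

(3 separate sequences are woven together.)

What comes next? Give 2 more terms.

Taking every 3rd term gives 3 separate tracks.
Subsequence A: 5, 25, 125, 625, 3125, 15625 (successive powers of 5).
Subsequence B: 25, 36, 49, 64, 81, 100 (the squares 5², 6², 7², …).
Subsequence C: 52, 68, 84, 100, 116, 132 (arithmetic with common difference +16).
The 19th slot belongs to subsequence A; its 7th term is 78125.
Position 20 falls in subsequence B as its term 7, giving 121.

78125, 121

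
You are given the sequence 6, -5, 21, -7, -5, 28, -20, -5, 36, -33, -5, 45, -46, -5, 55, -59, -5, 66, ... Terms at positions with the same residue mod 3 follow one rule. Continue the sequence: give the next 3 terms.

-72, -5, 78

Taking every 3rd term gives 3 separate tracks.
Track A: 6, -7, -20, -33, -46, -59. Arithmetic with common difference −13.
Track B: -5, -5, -5, -5, -5, -5. The constant sequence -5.
Track C: 21, 28, 36, 45, 55, 66. Triangular numbers n(n+1)/2 for n = 6, 7, ….
Position 19 → track A, term 7 = -72.
Position 20 → track B, term 7 = -5.
Term 21 comes from track C (its 7th entry): 78.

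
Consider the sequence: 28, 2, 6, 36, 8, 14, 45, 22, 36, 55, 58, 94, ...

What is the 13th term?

Reading positions in blocks of 3 reveals the pattern ABB — 2 tracks woven together.
Stream A: 28, 36, 45, 55 (the triangular numbers T_7, T_8, …).
Stream B: 2, 6, 8, 14, 22, 36, 58, 94 (each term equals the sum of the previous two).
The 13th slot belongs to stream A; its 5th term is 66.

66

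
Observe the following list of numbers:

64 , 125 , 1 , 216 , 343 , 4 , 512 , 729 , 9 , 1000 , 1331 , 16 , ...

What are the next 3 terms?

Positions follow the repeating pattern AAB; grouping by letter gives 2 tracks.
Stream A = 64, 125, 216, 343, 512, 729, 1000, 1331: the cubes 4³, 5³, 6³, ….
Stream B = 1, 4, 9, 16: consecutive squares n² from n = 1.
The 13th slot belongs to stream A; its 9th term is 1728.
Position 14 → stream A, term 10 = 2197.
Position 15 falls in stream B as its term 5, giving 25.

1728, 2197, 25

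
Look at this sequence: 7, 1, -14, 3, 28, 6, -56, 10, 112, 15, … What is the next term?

-224

Positions 1, 3, 5, … form one subsequence and positions 2, 4, 6, … form another.
Track A: 7, -14, 28, -56, 112. A geometric progression (common ratio -2).
Track B: 1, 3, 6, 10, 15. Triangular numbers n(n+1)/2 for n = 1, 2, ….
The 11th slot belongs to track A; its 6th term is -224.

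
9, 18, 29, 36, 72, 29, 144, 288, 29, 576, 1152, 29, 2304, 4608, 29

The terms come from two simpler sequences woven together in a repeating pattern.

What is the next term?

Reading positions in blocks of 3 reveals the pattern AAB — 2 tracks woven together.
Track A = 9, 18, 36, 72, 144, 288, 576, 1152, 2304, 4608: geometric, ×2 each step.
Track B = 29, 29, 29, 29, 29: always 29.
The 16th slot belongs to track A; its 11th term is 9216.

9216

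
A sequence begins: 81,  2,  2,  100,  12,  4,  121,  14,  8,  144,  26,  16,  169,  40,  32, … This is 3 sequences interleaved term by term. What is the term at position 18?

64

Read the sequence 3 terms at a time; column i is its own pattern.
Subsequence A: 81, 100, 121, 144, 169 — consecutive squares n² from n = 9.
Subsequence B: 2, 12, 14, 26, 40 — Fibonacci-style (each term is the sum of the two before it).
Subsequence C: 2, 4, 8, 16, 32 — powers 2^1, 2^2, 2^3, ….
Term 18 comes from subsequence C (its 6th entry): 64.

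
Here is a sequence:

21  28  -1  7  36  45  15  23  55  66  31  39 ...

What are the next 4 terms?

78, 91, 47, 55

Positions follow the repeating pattern AABB; grouping by letter gives 2 tracks.
Subsequence A is 21, 28, 36, 45, 55, 66, which is triangular numbers n(n+1)/2 for n = 6, 7, ….
Subsequence B is -1, 7, 15, 23, 31, 39, which is linear: a_n = -9 + 8·n.
Position 13 → subsequence A, term 7 = 78.
Position 14 → subsequence A, term 8 = 91.
Term 15 comes from subsequence B (its 7th entry): 47.
Position 16 → subsequence B, term 8 = 55.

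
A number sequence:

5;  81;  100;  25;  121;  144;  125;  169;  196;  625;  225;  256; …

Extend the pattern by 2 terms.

3125, 289

The slot pattern repeats as ABB (period 3), so there are 2 interleaved tracks.
Stream A: 5, 25, 125, 625. Powers of 5.
Stream B: 81, 100, 121, 144, 169, 196, 225, 256. Perfect squares starting at 9².
The 13th slot belongs to stream A; its 5th term is 3125.
The 14th slot belongs to stream B; its 9th term is 289.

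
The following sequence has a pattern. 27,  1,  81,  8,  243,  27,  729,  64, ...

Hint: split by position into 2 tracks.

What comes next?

Split by position mod 2 into 2 tracks.
Subsequence A = 27, 81, 243, 729: powers of 3.
Subsequence B = 1, 8, 27, 64: consecutive cubes n³ from n = 1.
Term 9 comes from subsequence A (its 5th entry): 2187.

2187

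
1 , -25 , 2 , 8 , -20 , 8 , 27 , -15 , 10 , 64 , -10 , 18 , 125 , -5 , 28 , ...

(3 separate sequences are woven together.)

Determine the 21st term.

Read the sequence 3 terms at a time; column i is its own pattern.
Stream A is 1, 8, 27, 64, 125, which is consecutive cubes n³ from n = 1.
Stream B is -25, -20, -15, -10, -5, which is arithmetic with common difference +5.
Stream C is 2, 8, 10, 18, 28, which is each term equals the sum of the previous two.
The 21st slot belongs to stream C; its 7th term is 74.

74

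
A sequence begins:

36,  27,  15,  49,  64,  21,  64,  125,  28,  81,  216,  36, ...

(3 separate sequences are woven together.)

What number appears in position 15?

45

The terms cycle through 3 interleaved subsequences.
Track A: 36, 49, 64, 81 — consecutive squares n² from n = 6.
Track B: 27, 64, 125, 216 — the cubes 3³, 4³, 5³, ….
Track C: 15, 21, 28, 36 — the triangular numbers T_5, T_6, ….
The 15th slot belongs to track C; its 5th term is 45.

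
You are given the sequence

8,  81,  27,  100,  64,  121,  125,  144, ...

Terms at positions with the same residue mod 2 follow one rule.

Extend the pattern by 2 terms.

216, 169

Odd-indexed and even-indexed terms follow separate rules.
Track A: 8, 27, 64, 125. Perfect cubes starting at 2³.
Track B: 81, 100, 121, 144. The squares 9², 10², 11², ….
Position 9 falls in track A as its term 5, giving 216.
Position 10 falls in track B as its term 5, giving 169.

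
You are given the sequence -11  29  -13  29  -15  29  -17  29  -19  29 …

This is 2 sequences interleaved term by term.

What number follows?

-21

Split by position mod 2 into 2 tracks.
Subsequence A: -11, -13, -15, -17, -19 — linear: a_n = -9 − 2·n.
Subsequence B: 29, 29, 29, 29, 29 — always 29.
The 11th slot belongs to subsequence A; its 6th term is -21.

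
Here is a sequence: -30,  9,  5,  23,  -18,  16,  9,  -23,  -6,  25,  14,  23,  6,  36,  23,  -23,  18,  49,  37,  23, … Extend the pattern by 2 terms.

30, 64

Split by position mod 4 into 4 tracks.
Track A = -30, -18, -6, 6, 18: adding 12 each time.
Track B = 9, 16, 25, 36, 49: consecutive squares n² from n = 3.
Track C = 5, 9, 14, 23, 37: a Fibonacci-like recurrence a_n = a_{n-1} + a_{n-2}.
Track D = 23, -23, 23, -23, 23: oscillating between 23 and -23.
Position 21 falls in track A as its term 6, giving 30.
Term 22 comes from track B (its 6th entry): 64.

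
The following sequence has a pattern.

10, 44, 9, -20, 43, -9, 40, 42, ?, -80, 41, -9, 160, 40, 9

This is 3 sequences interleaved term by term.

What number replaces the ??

9

Split by position mod 3: positions 1, 4, 7, … form one track, and each other residue class forms its own.
Track A is 10, -20, 40, -80, 160, which is a geometric progression (common ratio -2).
Track B is 44, 43, 42, 41, 40, which is arithmetic, step −1.
Track C is 9, -9, ?, -9, 9, which is alternating ±9.
Filling track C at index 3 by its rule yields 9.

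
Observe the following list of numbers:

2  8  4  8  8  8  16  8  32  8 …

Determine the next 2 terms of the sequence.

64, 8

Split by position mod 2 into 2 tracks.
Subsequence A: 2, 4, 8, 16, 32. Successive powers of 2.
Subsequence B: 8, 8, 8, 8, 8. The constant sequence 8.
Term 11 comes from subsequence A (its 6th entry): 64.
Term 12 comes from subsequence B (its 6th entry): 8.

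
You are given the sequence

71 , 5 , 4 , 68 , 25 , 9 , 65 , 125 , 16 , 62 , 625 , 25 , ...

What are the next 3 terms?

The terms cycle through 3 interleaved subsequences.
Stream A = 71, 68, 65, 62: arithmetic, step −3.
Stream B = 5, 25, 125, 625: powers of 5.
Stream C = 4, 9, 16, 25: consecutive squares n² from n = 2.
Term 13 comes from stream A (its 5th entry): 59.
Position 14 → stream B, term 5 = 3125.
Term 15 comes from stream C (its 5th entry): 36.

59, 3125, 36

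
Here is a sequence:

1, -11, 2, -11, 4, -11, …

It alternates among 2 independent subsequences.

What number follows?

8

The terms cycle through 2 interleaved subsequences.
Track A: 1, 2, 4 — successive powers of 2.
Track B: -11, -11, -11 — always -11.
The 7th slot belongs to track A; its 4th term is 8.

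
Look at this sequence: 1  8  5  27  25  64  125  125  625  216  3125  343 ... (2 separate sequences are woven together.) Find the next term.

15625

Odd-indexed and even-indexed terms follow separate rules.
Track A: 1, 5, 25, 125, 625, 3125. Powers of 5.
Track B: 8, 27, 64, 125, 216, 343. Perfect cubes starting at 2³.
Term 13 comes from track A (its 7th entry): 15625.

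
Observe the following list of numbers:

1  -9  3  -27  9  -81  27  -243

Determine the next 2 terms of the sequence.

81, -729

Taking every 2nd term gives 2 separate tracks.
Track A is 1, 3, 9, 27, which is successive powers of 3.
Track B is -9, -27, -81, -243, which is multiplying by 3 each time.
Position 9 → track A, term 5 = 81.
Term 10 comes from track B (its 5th entry): -729.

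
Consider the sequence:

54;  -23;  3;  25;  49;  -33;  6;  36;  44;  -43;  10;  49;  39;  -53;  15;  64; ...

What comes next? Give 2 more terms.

The terms cycle through 4 interleaved subsequences.
Track A is 54, 49, 44, 39, which is arithmetic, step −5.
Track B is -23, -33, -43, -53, which is arithmetic, step −10.
Track C is 3, 6, 10, 15, which is triangular numbers starting at T_2.
Track D is 25, 36, 49, 64, which is perfect squares starting at 5².
Position 17 falls in track A as its term 5, giving 34.
Position 18 → track B, term 5 = -63.

34, -63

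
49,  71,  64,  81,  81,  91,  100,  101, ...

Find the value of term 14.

131

Taking every 2nd term gives 2 separate tracks.
Stream A: 49, 64, 81, 100. Perfect squares starting at 7².
Stream B: 71, 81, 91, 101. Linear: a_n = 61 + 10·n.
Position 14 → stream B, term 7 = 131.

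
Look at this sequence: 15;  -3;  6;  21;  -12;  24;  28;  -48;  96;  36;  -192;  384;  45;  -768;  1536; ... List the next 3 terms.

Reading positions in blocks of 3 reveals the pattern ABB — 2 tracks woven together.
Track A = 15, 21, 28, 36, 45: triangular numbers n(n+1)/2 for n = 5, 6, ….
Track B = -3, 6, -12, 24, -48, 96, -192, 384, -768, 1536: a geometric progression (common ratio -2).
Position 16 falls in track A as its term 6, giving 55.
Position 17 falls in track B as its term 11, giving -3072.
Term 18 comes from track B (its 12th entry): 6144.

55, -3072, 6144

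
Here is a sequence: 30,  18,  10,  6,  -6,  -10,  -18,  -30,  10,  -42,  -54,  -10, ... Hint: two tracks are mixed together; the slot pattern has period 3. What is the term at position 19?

Positions follow the repeating pattern AAB; grouping by letter gives 2 tracks.
Stream A: 30, 18, 6, -6, -18, -30, -42, -54. Subtracting 12 each time.
Stream B: 10, -10, 10, -10. Oscillating between 10 and -10.
The 19th slot belongs to stream A; its 13th term is -114.

-114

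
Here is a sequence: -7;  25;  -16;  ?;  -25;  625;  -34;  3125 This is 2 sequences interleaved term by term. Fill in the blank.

125

Taking every 2nd term gives 2 separate tracks.
Stream A: -7, -16, -25, -34. Arithmetic, step −9.
Stream B: 25, ?, 625, 3125. Powers 5^2, 5^3, 5^4, ….
Stream B's pattern makes the blank 125.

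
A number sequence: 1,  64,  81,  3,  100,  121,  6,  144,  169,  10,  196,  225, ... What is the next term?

15

Reading positions in blocks of 3 reveals the pattern ABB — 2 tracks woven together.
Track A: 1, 3, 6, 10 — triangular numbers n(n+1)/2 for n = 1, 2, ….
Track B: 64, 81, 100, 121, 144, 169, 196, 225 — perfect squares starting at 8².
Term 13 comes from track A (its 5th entry): 15.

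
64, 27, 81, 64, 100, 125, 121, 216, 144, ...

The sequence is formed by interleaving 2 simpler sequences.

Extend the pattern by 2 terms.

343, 169

Odd-indexed and even-indexed terms follow separate rules.
Track A: 64, 81, 100, 121, 144 (perfect squares starting at 8²).
Track B: 27, 64, 125, 216 (perfect cubes starting at 3³).
Term 10 comes from track B (its 5th entry): 343.
Position 11 → track A, term 6 = 169.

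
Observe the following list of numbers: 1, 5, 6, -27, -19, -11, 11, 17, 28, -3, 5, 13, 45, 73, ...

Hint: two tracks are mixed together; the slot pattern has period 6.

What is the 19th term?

191

Positions follow the repeating pattern AAABBB; grouping by letter gives 2 tracks.
Stream A: 1, 5, 6, 11, 17, 28, 45, 73. A Fibonacci-like recurrence a_n = a_{n-1} + a_{n-2}.
Stream B: -27, -19, -11, -3, 5, 13. Adding 8 each time.
The 19th slot belongs to stream A; its 10th term is 191.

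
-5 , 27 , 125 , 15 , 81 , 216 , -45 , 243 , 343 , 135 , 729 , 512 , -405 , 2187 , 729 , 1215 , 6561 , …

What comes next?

1000

Read the sequence 3 terms at a time; column i is its own pattern.
Track A: -5, 15, -45, 135, -405, 1215 (multiplying by -3 each time).
Track B: 27, 81, 243, 729, 2187, 6561 (successive powers of 3).
Track C: 125, 216, 343, 512, 729 (perfect cubes starting at 5³).
Term 18 comes from track C (its 6th entry): 1000.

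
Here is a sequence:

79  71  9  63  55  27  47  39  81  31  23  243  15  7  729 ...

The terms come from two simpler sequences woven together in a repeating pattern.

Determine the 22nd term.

-33

The slot pattern repeats as AAB (period 3), so there are 2 interleaved tracks.
Track A: 79, 71, 63, 55, 47, 39, 31, 23, 15, 7. Arithmetic with common difference −8.
Track B: 9, 27, 81, 243, 729. Successive powers of 3.
Term 22 comes from track A (its 15th entry): -33.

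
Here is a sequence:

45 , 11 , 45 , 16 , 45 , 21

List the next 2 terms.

Split by position mod 2 into 2 tracks.
Track A: 45, 45, 45 (the constant sequence 45).
Track B: 11, 16, 21 (adding 5 each time).
Position 7 falls in track A as its term 4, giving 45.
The 8th slot belongs to track B; its 4th term is 26.

45, 26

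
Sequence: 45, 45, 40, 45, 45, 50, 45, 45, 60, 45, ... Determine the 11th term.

45

Reading positions in blocks of 3 reveals the pattern AAB — 2 tracks woven together.
Subsequence A: 45, 45, 45, 45, 45, 45, 45 — constant 45.
Subsequence B: 40, 50, 60 — adding 10 each time.
Position 11 → subsequence A, term 8 = 45.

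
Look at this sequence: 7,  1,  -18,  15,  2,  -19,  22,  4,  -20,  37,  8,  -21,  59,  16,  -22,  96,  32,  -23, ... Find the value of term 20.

64

Split by position mod 3: positions 1, 4, 7, … form one track, and each other residue class forms its own.
Stream A is 7, 15, 22, 37, 59, 96, which is each term equals the sum of the previous two.
Stream B is 1, 2, 4, 8, 16, 32, which is successive powers of 2.
Stream C is -18, -19, -20, -21, -22, -23, which is arithmetic with common difference −1.
Position 20 → stream B, term 7 = 64.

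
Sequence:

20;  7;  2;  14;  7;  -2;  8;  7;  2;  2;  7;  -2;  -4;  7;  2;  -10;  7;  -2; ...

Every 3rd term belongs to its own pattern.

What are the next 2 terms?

-16, 7

The terms cycle through 3 interleaved subsequences.
Stream A is 20, 14, 8, 2, -4, -10, which is arithmetic with common difference −6.
Stream B is 7, 7, 7, 7, 7, 7, which is the constant sequence 7.
Stream C is 2, -2, 2, -2, 2, -2, which is oscillating between 2 and -2.
The 19th slot belongs to stream A; its 7th term is -16.
Term 20 comes from stream B (its 7th entry): 7.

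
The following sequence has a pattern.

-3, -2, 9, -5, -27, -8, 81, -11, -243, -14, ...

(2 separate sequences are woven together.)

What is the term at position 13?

Split by position mod 2 into 2 tracks.
Track A: -3, 9, -27, 81, -243 — multiplying by -3 each time.
Track B: -2, -5, -8, -11, -14 — linear: a_n = 1 − 3·n.
Term 13 comes from track A (its 7th entry): -2187.

-2187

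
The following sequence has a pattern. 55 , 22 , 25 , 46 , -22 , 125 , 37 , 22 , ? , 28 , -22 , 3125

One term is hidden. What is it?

Split by position mod 3 into 3 tracks.
Track A: 55, 46, 37, 28. Arithmetic with common difference −9.
Track B: 22, -22, 22, -22. The oscillation 22·(−1)^(n+1).
Track C: 25, 125, ?, 3125. Powers of 5.
The gap is track C's term 3; the rule gives 625.

625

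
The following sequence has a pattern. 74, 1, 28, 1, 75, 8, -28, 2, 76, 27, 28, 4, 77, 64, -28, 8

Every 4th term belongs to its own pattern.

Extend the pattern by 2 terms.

78, 125

Read the sequence 4 terms at a time; column i is its own pattern.
Track A: 74, 75, 76, 77 — linear: a_n = 73 + n.
Track B: 1, 8, 27, 64 — consecutive cubes n³ from n = 1.
Track C: 28, -28, 28, -28 — oscillating between 28 and -28.
Track D: 1, 2, 4, 8 — successive powers of 2.
Term 17 comes from track A (its 5th entry): 78.
Term 18 comes from track B (its 5th entry): 125.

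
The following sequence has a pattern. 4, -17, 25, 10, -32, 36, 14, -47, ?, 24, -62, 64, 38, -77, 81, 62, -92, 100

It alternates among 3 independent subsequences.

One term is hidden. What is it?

Read the sequence 3 terms at a time; column i is its own pattern.
Stream A: 4, 10, 14, 24, 38, 62. Fibonacci-style (each term is the sum of the two before it).
Stream B: -17, -32, -47, -62, -77, -92. Linear: a_n = -2 − 15·n.
Stream C: 25, 36, ?, 64, 81, 100. Perfect squares starting at 5².
Stream C's pattern makes the blank 49.

49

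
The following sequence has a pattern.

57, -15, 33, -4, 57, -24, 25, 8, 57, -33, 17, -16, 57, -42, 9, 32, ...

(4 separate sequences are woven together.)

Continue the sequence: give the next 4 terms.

57, -51, 1, -64

Taking every 4th term gives 4 separate tracks.
Subsequence A: 57, 57, 57, 57. Constant 57.
Subsequence B: -15, -24, -33, -42. Linear: a_n = -6 − 9·n.
Subsequence C: 33, 25, 17, 9. Arithmetic with common difference −8.
Subsequence D: -4, 8, -16, 32. Geometric with ratio -2.
The 17th slot belongs to subsequence A; its 5th term is 57.
The 18th slot belongs to subsequence B; its 5th term is -51.
Position 19 → subsequence C, term 5 = 1.
Position 20 → subsequence D, term 5 = -64.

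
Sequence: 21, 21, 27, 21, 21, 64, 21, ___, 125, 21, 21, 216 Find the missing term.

21

Positions follow the repeating pattern AAB; grouping by letter gives 2 tracks.
Subsequence A is 21, 21, 21, 21, 21, ?, 21, 21, which is constant 21.
Subsequence B is 27, 64, 125, 216, which is perfect cubes starting at 3³.
Subsequence A's pattern makes the blank 21.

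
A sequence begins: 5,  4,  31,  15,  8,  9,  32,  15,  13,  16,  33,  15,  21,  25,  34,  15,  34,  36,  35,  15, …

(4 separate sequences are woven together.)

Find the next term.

The terms cycle through 4 interleaved subsequences.
Track A: 5, 8, 13, 21, 34 (a Fibonacci-like recurrence a_n = a_{n-1} + a_{n-2}).
Track B: 4, 9, 16, 25, 36 (consecutive squares n² from n = 2).
Track C: 31, 32, 33, 34, 35 (linear: a_n = 30 + n).
Track D: 15, 15, 15, 15, 15 (the constant sequence 15).
Position 21 → track A, term 6 = 55.

55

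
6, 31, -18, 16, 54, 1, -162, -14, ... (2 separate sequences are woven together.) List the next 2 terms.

486, -29

The terms cycle through 2 interleaved subsequences.
Track A is 6, -18, 54, -162, which is geometric with ratio -3.
Track B is 31, 16, 1, -14, which is arithmetic with common difference −15.
Position 9 → track A, term 5 = 486.
Position 10 → track B, term 5 = -29.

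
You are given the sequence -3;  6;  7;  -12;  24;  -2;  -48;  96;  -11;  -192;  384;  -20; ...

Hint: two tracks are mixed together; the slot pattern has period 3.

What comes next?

-768

Reading positions in blocks of 3 reveals the pattern AAB — 2 tracks woven together.
Track A = -3, 6, -12, 24, -48, 96, -192, 384: geometric, ×-2 each step.
Track B = 7, -2, -11, -20: subtracting 9 each time.
The 13th slot belongs to track A; its 9th term is -768.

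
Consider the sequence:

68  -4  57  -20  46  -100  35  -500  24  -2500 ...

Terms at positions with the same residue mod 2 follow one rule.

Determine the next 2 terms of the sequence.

Positions 1, 3, 5, … form one subsequence and positions 2, 4, 6, … form another.
Track A: 68, 57, 46, 35, 24 — arithmetic, step −11.
Track B: -4, -20, -100, -500, -2500 — a geometric progression (common ratio 5).
Term 11 comes from track A (its 6th entry): 13.
Term 12 comes from track B (its 6th entry): -12500.

13, -12500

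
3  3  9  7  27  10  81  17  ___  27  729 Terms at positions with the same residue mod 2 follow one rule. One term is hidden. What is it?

Taking every 2nd term gives 2 separate tracks.
Track A is 3, 9, 27, 81, ?, 729, which is successive powers of 3.
Track B is 3, 7, 10, 17, 27, which is a Fibonacci-like recurrence a_n = a_{n-1} + a_{n-2}.
The gap is track A's term 5; the rule gives 243.

243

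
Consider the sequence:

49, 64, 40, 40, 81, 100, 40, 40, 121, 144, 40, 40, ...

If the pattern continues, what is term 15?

40

Reading positions in blocks of 4 reveals the pattern AABB — 2 tracks woven together.
Stream A is 49, 64, 81, 100, 121, 144, which is consecutive squares n² from n = 7.
Stream B is 40, 40, 40, 40, 40, 40, which is always 40.
Term 15 comes from stream B (its 7th entry): 40.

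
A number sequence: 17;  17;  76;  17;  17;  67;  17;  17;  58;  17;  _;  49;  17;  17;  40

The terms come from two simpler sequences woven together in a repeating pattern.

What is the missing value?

17

The slot pattern repeats as AAB (period 3), so there are 2 interleaved tracks.
Track A is 17, 17, 17, 17, 17, 17, 17, ?, 17, 17, which is always 17.
Track B is 76, 67, 58, 49, 40, which is arithmetic, step −9.
So the missing entry in track A is 17.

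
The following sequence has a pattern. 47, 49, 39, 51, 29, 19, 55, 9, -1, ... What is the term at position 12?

Positions follow the repeating pattern ABB; grouping by letter gives 2 tracks.
Subsequence A: 47, 51, 55 — arithmetic with common difference +4.
Subsequence B: 49, 39, 29, 19, 9, -1 — linear: a_n = 59 − 10·n.
The 12th slot belongs to subsequence B; its 8th term is -21.

-21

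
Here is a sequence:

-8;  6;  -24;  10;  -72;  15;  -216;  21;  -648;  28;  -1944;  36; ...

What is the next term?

The terms cycle through 2 interleaved subsequences.
Stream A is -8, -24, -72, -216, -648, -1944, which is a geometric progression (common ratio 3).
Stream B is 6, 10, 15, 21, 28, 36, which is triangular numbers starting at T_3.
The 13th slot belongs to stream A; its 7th term is -5832.

-5832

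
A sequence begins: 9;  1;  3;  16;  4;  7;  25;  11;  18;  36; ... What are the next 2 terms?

Reading positions in blocks of 3 reveals the pattern ABB — 2 tracks woven together.
Track A: 9, 16, 25, 36 (the squares 3², 4², 5², …).
Track B: 1, 3, 4, 7, 11, 18 (a Fibonacci-like recurrence a_n = a_{n-1} + a_{n-2}).
Term 11 comes from track B (its 7th entry): 29.
Position 12 falls in track B as its term 8, giving 47.

29, 47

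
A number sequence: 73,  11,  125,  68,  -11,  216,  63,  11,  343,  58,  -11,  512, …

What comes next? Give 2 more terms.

Split by position mod 3: positions 1, 4, 7, … form one track, and each other residue class forms its own.
Track A is 73, 68, 63, 58, which is subtracting 5 each time.
Track B is 11, -11, 11, -11, which is the oscillation 11·(−1)^(n+1).
Track C is 125, 216, 343, 512, which is consecutive cubes n³ from n = 5.
Position 13 → track A, term 5 = 53.
Term 14 comes from track B (its 5th entry): 11.

53, 11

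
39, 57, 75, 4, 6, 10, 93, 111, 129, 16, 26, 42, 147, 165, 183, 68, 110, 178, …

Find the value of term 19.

201

Positions follow the repeating pattern AAABBB; grouping by letter gives 2 tracks.
Subsequence A = 39, 57, 75, 93, 111, 129, 147, 165, 183: linear: a_n = 21 + 18·n.
Subsequence B = 4, 6, 10, 16, 26, 42, 68, 110, 178: Fibonacci-style (each term is the sum of the two before it).
The 19th slot belongs to subsequence A; its 10th term is 201.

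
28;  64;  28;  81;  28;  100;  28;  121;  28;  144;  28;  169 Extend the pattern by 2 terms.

The terms cycle through 2 interleaved subsequences.
Stream A: 28, 28, 28, 28, 28, 28 — constant 28.
Stream B: 64, 81, 100, 121, 144, 169 — the squares 8², 9², 10², ….
Position 13 falls in stream A as its term 7, giving 28.
Position 14 → stream B, term 7 = 196.

28, 196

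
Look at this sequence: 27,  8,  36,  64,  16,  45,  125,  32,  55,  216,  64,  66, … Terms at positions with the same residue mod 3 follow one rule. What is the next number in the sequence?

Taking every 3rd term gives 3 separate tracks.
Track A: 27, 64, 125, 216. Perfect cubes starting at 3³.
Track B: 8, 16, 32, 64. Successive powers of 2.
Track C: 36, 45, 55, 66. The triangular numbers T_8, T_9, ….
Term 13 comes from track A (its 5th entry): 343.

343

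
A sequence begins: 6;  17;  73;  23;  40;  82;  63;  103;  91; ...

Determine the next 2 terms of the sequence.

Reading positions in blocks of 3 reveals the pattern AAB — 2 tracks woven together.
Track A: 6, 17, 23, 40, 63, 103 (each term equals the sum of the previous two).
Track B: 73, 82, 91 (arithmetic with common difference +9).
Position 10 → track A, term 7 = 166.
Term 11 comes from track A (its 8th entry): 269.

166, 269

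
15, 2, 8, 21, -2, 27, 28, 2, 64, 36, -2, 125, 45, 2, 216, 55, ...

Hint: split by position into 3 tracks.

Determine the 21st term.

The terms cycle through 3 interleaved subsequences.
Track A: 15, 21, 28, 36, 45, 55 (triangular numbers starting at T_5).
Track B: 2, -2, 2, -2, 2 (the oscillation 2·(−1)^(n+1)).
Track C: 8, 27, 64, 125, 216 (perfect cubes starting at 2³).
Term 21 comes from track C (its 7th entry): 512.

512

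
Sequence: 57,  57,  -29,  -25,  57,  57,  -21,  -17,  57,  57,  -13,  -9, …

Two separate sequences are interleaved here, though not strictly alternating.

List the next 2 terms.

Reading positions in blocks of 4 reveals the pattern AABB — 2 tracks woven together.
Subsequence A = 57, 57, 57, 57, 57, 57: constant 57.
Subsequence B = -29, -25, -21, -17, -13, -9: arithmetic, step +4.
The 13th slot belongs to subsequence A; its 7th term is 57.
The 14th slot belongs to subsequence A; its 8th term is 57.

57, 57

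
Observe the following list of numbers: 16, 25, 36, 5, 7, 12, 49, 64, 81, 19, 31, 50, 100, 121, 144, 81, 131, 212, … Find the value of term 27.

Positions follow the repeating pattern AAABBB; grouping by letter gives 2 tracks.
Track A: 16, 25, 36, 49, 64, 81, 100, 121, 144. Consecutive squares n² from n = 4.
Track B: 5, 7, 12, 19, 31, 50, 81, 131, 212. Fibonacci-style (each term is the sum of the two before it).
Position 27 falls in track A as its term 15, giving 324.

324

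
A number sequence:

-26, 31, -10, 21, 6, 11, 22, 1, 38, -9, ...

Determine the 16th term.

Positions 1, 3, 5, … form one subsequence and positions 2, 4, 6, … form another.
Track A: -26, -10, 6, 22, 38. Arithmetic, step +16.
Track B: 31, 21, 11, 1, -9. Arithmetic with common difference −10.
Position 16 → track B, term 8 = -39.

-39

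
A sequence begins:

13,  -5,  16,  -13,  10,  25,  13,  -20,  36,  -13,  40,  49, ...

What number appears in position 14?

Split by position mod 3 into 3 tracks.
Track A: 13, -13, 13, -13. The oscillation 13·(−1)^(n+1).
Track B: -5, 10, -20, 40. Geometric, ×-2 each step.
Track C: 16, 25, 36, 49. Consecutive squares n² from n = 4.
Position 14 falls in track B as its term 5, giving -80.

-80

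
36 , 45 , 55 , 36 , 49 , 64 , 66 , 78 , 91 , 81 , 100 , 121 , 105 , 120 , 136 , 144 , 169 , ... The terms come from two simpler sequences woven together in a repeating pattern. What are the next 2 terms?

196, 153

Reading positions in blocks of 6 reveals the pattern AAABBB — 2 tracks woven together.
Track A: 36, 45, 55, 66, 78, 91, 105, 120, 136. Triangular numbers n(n+1)/2 for n = 8, 9, ….
Track B: 36, 49, 64, 81, 100, 121, 144, 169. The squares 6², 7², 8², ….
Position 18 → track B, term 9 = 196.
The 19th slot belongs to track A; its 10th term is 153.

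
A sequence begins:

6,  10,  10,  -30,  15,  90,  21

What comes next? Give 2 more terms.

-270, 28

The terms cycle through 2 interleaved subsequences.
Track A: 6, 10, 15, 21. Triangular numbers starting at T_3.
Track B: 10, -30, 90. A geometric progression (common ratio -3).
Position 8 falls in track B as its term 4, giving -270.
The 9th slot belongs to track A; its 5th term is 28.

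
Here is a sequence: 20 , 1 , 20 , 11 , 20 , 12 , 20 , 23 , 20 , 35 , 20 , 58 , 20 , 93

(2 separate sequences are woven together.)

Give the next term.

Taking every 2nd term gives 2 separate tracks.
Track A: 20, 20, 20, 20, 20, 20, 20 — always 20.
Track B: 1, 11, 12, 23, 35, 58, 93 — Fibonacci-style (each term is the sum of the two before it).
Position 15 → track A, term 8 = 20.

20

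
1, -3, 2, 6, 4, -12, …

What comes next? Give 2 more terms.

8, 24

Odd-indexed and even-indexed terms follow separate rules.
Track A: 1, 2, 4. Powers 2^0, 2^1, 2^2, ….
Track B: -3, 6, -12. Geometric with ratio -2.
Term 7 comes from track A (its 4th entry): 8.
The 8th slot belongs to track B; its 4th term is 24.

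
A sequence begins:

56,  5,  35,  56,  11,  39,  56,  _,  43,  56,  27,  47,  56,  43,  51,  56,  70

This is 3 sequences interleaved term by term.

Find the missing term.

Taking every 3rd term gives 3 separate tracks.
Subsequence A: 56, 56, 56, 56, 56, 56. Always 56.
Subsequence B: 5, 11, ?, 27, 43, 70. A Fibonacci-like recurrence a_n = a_{n-1} + a_{n-2}.
Subsequence C: 35, 39, 43, 47, 51. Arithmetic with common difference +4.
Subsequence B's pattern makes the blank 16.

16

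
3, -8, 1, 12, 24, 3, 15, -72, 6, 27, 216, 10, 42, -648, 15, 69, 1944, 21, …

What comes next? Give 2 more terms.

Read the sequence 3 terms at a time; column i is its own pattern.
Track A: 3, 12, 15, 27, 42, 69 — each term equals the sum of the previous two.
Track B: -8, 24, -72, 216, -648, 1944 — geometric, ×-3 each step.
Track C: 1, 3, 6, 10, 15, 21 — triangular numbers starting at T_1.
Position 19 → track A, term 7 = 111.
Position 20 falls in track B as its term 7, giving -5832.

111, -5832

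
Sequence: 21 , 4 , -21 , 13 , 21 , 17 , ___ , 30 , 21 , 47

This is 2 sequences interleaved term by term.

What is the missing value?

-21

Positions 1, 3, 5, … form one subsequence and positions 2, 4, 6, … form another.
Track A: 21, -21, 21, ?, 21 (the oscillation 21·(−1)^(n+1)).
Track B: 4, 13, 17, 30, 47 (a Fibonacci-like recurrence a_n = a_{n-1} + a_{n-2}).
Track A's pattern makes the blank -21.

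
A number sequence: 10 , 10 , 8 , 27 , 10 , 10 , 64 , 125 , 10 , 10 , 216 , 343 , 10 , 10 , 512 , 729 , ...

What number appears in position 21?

The slot pattern repeats as AABB (period 4), so there are 2 interleaved tracks.
Track A: 10, 10, 10, 10, 10, 10, 10, 10. Always 10.
Track B: 8, 27, 64, 125, 216, 343, 512, 729. The cubes 2³, 3³, 4³, ….
Position 21 falls in track A as its term 11, giving 10.

10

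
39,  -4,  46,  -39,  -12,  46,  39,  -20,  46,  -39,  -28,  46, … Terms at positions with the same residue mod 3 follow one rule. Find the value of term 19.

Read the sequence 3 terms at a time; column i is its own pattern.
Track A is 39, -39, 39, -39, which is oscillating between 39 and -39.
Track B is -4, -12, -20, -28, which is subtracting 8 each time.
Track C is 46, 46, 46, 46, which is constant 46.
Position 19 falls in track A as its term 7, giving 39.

39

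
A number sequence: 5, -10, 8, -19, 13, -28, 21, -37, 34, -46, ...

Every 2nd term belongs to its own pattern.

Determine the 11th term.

Split by position mod 2 into 2 tracks.
Stream A is 5, 8, 13, 21, 34, which is each term equals the sum of the previous two.
Stream B is -10, -19, -28, -37, -46, which is subtracting 9 each time.
Position 11 → stream A, term 6 = 55.

55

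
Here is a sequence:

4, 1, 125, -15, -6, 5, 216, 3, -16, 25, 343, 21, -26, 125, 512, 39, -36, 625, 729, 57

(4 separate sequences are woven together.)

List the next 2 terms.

-46, 3125

Split by position mod 4 into 4 tracks.
Track A is 4, -6, -16, -26, -36, which is subtracting 10 each time.
Track B is 1, 5, 25, 125, 625, which is powers 5^0, 5^1, 5^2, ….
Track C is 125, 216, 343, 512, 729, which is consecutive cubes n³ from n = 5.
Track D is -15, 3, 21, 39, 57, which is adding 18 each time.
Position 21 falls in track A as its term 6, giving -46.
Position 22 → track B, term 6 = 3125.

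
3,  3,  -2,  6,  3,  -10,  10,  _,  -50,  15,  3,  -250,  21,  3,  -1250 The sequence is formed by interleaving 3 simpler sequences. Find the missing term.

Taking every 3rd term gives 3 separate tracks.
Stream A is 3, 6, 10, 15, 21, which is triangular numbers starting at T_2.
Stream B is 3, 3, ?, 3, 3, which is always 3.
Stream C is -2, -10, -50, -250, -1250, which is multiplying by 5 each time.
So the missing entry in stream B is 3.

3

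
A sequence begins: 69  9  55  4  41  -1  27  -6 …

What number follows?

Taking every 2nd term gives 2 separate tracks.
Track A: 69, 55, 41, 27 (subtracting 14 each time).
Track B: 9, 4, -1, -6 (linear: a_n = 14 − 5·n).
Position 9 → track A, term 5 = 13.

13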